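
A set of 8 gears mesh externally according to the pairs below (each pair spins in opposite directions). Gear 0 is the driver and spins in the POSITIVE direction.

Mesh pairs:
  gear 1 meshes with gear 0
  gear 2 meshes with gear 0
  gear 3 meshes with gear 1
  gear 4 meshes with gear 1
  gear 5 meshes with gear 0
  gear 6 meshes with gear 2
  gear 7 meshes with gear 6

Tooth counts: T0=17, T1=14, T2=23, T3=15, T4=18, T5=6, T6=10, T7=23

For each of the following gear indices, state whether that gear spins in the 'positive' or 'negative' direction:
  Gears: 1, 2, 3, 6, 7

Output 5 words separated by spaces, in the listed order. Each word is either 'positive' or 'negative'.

Answer: negative negative positive positive negative

Derivation:
Gear 0 (driver): positive (depth 0)
  gear 1: meshes with gear 0 -> depth 1 -> negative (opposite of gear 0)
  gear 2: meshes with gear 0 -> depth 1 -> negative (opposite of gear 0)
  gear 3: meshes with gear 1 -> depth 2 -> positive (opposite of gear 1)
  gear 4: meshes with gear 1 -> depth 2 -> positive (opposite of gear 1)
  gear 5: meshes with gear 0 -> depth 1 -> negative (opposite of gear 0)
  gear 6: meshes with gear 2 -> depth 2 -> positive (opposite of gear 2)
  gear 7: meshes with gear 6 -> depth 3 -> negative (opposite of gear 6)
Queried indices 1, 2, 3, 6, 7 -> negative, negative, positive, positive, negative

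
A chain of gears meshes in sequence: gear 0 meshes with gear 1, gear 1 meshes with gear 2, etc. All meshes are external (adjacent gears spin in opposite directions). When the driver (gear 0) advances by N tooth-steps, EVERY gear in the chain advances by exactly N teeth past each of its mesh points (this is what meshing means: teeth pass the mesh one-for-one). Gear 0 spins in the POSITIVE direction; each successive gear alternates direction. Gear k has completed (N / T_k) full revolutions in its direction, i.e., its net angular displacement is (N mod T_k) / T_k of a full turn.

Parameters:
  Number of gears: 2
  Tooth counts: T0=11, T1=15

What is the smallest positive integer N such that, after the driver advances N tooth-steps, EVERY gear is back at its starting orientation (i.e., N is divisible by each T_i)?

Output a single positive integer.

Gear k returns to start when N is a multiple of T_k.
All gears at start simultaneously when N is a common multiple of [11, 15]; the smallest such N is lcm(11, 15).
Start: lcm = T0 = 11
Fold in T1=15: gcd(11, 15) = 1; lcm(11, 15) = 11 * 15 / 1 = 165 / 1 = 165
Full cycle length = 165

Answer: 165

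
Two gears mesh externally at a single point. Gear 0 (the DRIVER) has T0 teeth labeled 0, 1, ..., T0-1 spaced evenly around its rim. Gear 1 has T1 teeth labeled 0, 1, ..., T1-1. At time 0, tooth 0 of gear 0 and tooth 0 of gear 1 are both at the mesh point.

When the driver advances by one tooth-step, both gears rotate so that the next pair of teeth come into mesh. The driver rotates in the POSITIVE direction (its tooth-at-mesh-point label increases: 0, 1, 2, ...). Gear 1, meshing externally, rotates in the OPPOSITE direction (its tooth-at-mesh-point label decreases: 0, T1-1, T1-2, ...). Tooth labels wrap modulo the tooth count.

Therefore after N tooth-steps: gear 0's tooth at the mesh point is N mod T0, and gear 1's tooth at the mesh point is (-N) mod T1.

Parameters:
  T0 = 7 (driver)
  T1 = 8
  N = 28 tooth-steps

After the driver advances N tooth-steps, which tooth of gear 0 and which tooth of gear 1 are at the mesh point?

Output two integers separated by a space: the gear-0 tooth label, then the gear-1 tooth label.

Gear 0 (driver, T0=7): tooth at mesh = N mod T0
  28 = 4 * 7 + 0, so 28 mod 7 = 0
  gear 0 tooth = 0
Gear 1 (driven, T1=8): tooth at mesh = (-N) mod T1
  28 = 3 * 8 + 4, so 28 mod 8 = 4
  (-28) mod 8 = (-4) mod 8 = 8 - 4 = 4
Mesh after 28 steps: gear-0 tooth 0 meets gear-1 tooth 4

Answer: 0 4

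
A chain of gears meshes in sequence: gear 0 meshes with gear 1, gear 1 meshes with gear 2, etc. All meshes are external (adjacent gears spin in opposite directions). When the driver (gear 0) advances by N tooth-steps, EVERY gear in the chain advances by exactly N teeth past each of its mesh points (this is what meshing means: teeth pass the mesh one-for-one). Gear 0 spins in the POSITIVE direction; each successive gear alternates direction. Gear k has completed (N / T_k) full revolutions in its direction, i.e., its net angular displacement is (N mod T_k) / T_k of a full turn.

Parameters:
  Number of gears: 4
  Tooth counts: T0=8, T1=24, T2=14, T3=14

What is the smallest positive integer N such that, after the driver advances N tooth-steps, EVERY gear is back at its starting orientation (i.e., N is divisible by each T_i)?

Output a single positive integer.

Answer: 168

Derivation:
Gear k returns to start when N is a multiple of T_k.
All gears at start simultaneously when N is a common multiple of [8, 24, 14, 14]; the smallest such N is lcm(8, 24, 14, 14).
Start: lcm = T0 = 8
Fold in T1=24: gcd(8, 24) = 8; lcm(8, 24) = 8 * 24 / 8 = 192 / 8 = 24
Fold in T2=14: gcd(24, 14) = 2; lcm(24, 14) = 24 * 14 / 2 = 336 / 2 = 168
Fold in T3=14: gcd(168, 14) = 14; lcm(168, 14) = 168 * 14 / 14 = 2352 / 14 = 168
Full cycle length = 168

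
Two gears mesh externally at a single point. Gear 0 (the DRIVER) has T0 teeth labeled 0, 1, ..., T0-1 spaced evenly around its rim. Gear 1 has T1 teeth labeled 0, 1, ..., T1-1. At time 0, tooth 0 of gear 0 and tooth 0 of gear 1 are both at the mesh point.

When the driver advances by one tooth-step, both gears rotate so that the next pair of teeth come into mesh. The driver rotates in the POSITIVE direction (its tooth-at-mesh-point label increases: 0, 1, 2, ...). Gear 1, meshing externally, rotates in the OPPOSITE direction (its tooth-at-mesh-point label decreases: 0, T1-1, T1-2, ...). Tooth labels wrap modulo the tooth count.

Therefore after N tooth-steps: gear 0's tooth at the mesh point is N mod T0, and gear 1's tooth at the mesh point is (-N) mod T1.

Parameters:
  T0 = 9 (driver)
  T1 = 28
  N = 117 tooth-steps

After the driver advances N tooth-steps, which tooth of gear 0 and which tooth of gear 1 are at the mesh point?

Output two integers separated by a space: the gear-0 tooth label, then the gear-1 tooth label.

Gear 0 (driver, T0=9): tooth at mesh = N mod T0
  117 = 13 * 9 + 0, so 117 mod 9 = 0
  gear 0 tooth = 0
Gear 1 (driven, T1=28): tooth at mesh = (-N) mod T1
  117 = 4 * 28 + 5, so 117 mod 28 = 5
  (-117) mod 28 = (-5) mod 28 = 28 - 5 = 23
Mesh after 117 steps: gear-0 tooth 0 meets gear-1 tooth 23

Answer: 0 23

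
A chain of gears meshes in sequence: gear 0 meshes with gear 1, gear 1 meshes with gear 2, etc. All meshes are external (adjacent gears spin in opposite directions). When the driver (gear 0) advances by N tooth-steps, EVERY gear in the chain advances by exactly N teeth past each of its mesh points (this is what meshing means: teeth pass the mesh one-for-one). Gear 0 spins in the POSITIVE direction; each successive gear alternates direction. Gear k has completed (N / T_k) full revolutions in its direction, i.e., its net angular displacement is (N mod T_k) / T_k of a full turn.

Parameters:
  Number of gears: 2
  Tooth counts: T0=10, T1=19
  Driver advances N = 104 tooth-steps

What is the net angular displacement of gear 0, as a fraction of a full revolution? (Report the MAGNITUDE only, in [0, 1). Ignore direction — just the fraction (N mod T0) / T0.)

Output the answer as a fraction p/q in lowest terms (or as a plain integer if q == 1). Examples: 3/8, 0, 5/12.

Chain of 2 gears, tooth counts: [10, 19]
  gear 0: T0=10, direction=positive, advance = 104 mod 10 = 4 teeth = 4/10 turn
  gear 1: T1=19, direction=negative, advance = 104 mod 19 = 9 teeth = 9/19 turn
Gear 0: 104 mod 10 = 4
Fraction = 4 / 10 = 2/5 (gcd(4,10)=2) = 2/5

Answer: 2/5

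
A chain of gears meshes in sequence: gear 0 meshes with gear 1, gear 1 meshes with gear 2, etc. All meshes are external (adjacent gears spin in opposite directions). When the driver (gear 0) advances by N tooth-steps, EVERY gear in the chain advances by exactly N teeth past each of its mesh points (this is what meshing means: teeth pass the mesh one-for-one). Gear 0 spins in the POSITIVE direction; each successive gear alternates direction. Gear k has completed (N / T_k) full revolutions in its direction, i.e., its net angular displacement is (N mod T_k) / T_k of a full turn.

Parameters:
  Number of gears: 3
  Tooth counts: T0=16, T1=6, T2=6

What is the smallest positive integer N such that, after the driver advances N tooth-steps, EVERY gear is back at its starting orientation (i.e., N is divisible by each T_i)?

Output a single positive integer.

Answer: 48

Derivation:
Gear k returns to start when N is a multiple of T_k.
All gears at start simultaneously when N is a common multiple of [16, 6, 6]; the smallest such N is lcm(16, 6, 6).
Start: lcm = T0 = 16
Fold in T1=6: gcd(16, 6) = 2; lcm(16, 6) = 16 * 6 / 2 = 96 / 2 = 48
Fold in T2=6: gcd(48, 6) = 6; lcm(48, 6) = 48 * 6 / 6 = 288 / 6 = 48
Full cycle length = 48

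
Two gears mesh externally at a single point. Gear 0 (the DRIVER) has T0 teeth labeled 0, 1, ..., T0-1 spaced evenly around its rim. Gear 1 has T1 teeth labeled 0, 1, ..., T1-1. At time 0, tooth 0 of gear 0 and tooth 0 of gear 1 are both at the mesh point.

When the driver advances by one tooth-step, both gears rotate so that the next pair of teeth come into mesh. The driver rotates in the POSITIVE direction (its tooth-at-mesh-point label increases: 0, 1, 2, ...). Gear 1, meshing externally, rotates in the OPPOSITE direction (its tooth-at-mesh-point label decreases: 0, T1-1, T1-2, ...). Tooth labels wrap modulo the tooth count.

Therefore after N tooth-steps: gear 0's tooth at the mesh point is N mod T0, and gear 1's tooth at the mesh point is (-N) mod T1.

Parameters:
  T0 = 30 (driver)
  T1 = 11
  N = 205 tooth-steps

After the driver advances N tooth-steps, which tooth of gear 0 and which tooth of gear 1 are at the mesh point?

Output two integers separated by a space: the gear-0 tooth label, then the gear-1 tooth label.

Gear 0 (driver, T0=30): tooth at mesh = N mod T0
  205 = 6 * 30 + 25, so 205 mod 30 = 25
  gear 0 tooth = 25
Gear 1 (driven, T1=11): tooth at mesh = (-N) mod T1
  205 = 18 * 11 + 7, so 205 mod 11 = 7
  (-205) mod 11 = (-7) mod 11 = 11 - 7 = 4
Mesh after 205 steps: gear-0 tooth 25 meets gear-1 tooth 4

Answer: 25 4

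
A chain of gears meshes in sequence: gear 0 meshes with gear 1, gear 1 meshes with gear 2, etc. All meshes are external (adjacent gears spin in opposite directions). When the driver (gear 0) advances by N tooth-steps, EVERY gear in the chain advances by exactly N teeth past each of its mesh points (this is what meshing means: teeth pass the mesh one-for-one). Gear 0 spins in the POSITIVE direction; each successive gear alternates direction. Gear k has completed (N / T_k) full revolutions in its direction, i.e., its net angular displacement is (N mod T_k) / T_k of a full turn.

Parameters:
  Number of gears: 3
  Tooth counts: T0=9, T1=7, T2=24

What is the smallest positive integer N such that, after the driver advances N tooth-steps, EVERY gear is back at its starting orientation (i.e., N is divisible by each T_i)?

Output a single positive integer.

Answer: 504

Derivation:
Gear k returns to start when N is a multiple of T_k.
All gears at start simultaneously when N is a common multiple of [9, 7, 24]; the smallest such N is lcm(9, 7, 24).
Start: lcm = T0 = 9
Fold in T1=7: gcd(9, 7) = 1; lcm(9, 7) = 9 * 7 / 1 = 63 / 1 = 63
Fold in T2=24: gcd(63, 24) = 3; lcm(63, 24) = 63 * 24 / 3 = 1512 / 3 = 504
Full cycle length = 504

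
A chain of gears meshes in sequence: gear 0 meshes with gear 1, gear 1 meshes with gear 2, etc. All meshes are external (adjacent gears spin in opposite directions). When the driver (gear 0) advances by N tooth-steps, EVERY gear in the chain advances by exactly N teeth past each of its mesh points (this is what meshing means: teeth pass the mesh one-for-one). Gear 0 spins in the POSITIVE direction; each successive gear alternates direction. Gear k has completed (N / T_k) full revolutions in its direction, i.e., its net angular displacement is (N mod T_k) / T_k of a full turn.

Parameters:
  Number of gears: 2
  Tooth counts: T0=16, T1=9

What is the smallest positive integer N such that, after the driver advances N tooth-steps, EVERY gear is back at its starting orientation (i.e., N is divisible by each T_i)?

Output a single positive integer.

Answer: 144

Derivation:
Gear k returns to start when N is a multiple of T_k.
All gears at start simultaneously when N is a common multiple of [16, 9]; the smallest such N is lcm(16, 9).
Start: lcm = T0 = 16
Fold in T1=9: gcd(16, 9) = 1; lcm(16, 9) = 16 * 9 / 1 = 144 / 1 = 144
Full cycle length = 144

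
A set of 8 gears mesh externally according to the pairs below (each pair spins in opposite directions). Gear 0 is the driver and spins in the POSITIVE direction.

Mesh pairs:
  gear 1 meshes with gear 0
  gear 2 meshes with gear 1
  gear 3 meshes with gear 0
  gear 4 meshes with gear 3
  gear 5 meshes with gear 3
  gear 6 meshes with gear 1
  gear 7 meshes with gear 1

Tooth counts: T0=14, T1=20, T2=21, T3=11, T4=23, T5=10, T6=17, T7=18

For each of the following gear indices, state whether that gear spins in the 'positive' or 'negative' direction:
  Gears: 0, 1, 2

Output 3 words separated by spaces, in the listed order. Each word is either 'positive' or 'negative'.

Gear 0 (driver): positive (depth 0)
  gear 1: meshes with gear 0 -> depth 1 -> negative (opposite of gear 0)
  gear 2: meshes with gear 1 -> depth 2 -> positive (opposite of gear 1)
  gear 3: meshes with gear 0 -> depth 1 -> negative (opposite of gear 0)
  gear 4: meshes with gear 3 -> depth 2 -> positive (opposite of gear 3)
  gear 5: meshes with gear 3 -> depth 2 -> positive (opposite of gear 3)
  gear 6: meshes with gear 1 -> depth 2 -> positive (opposite of gear 1)
  gear 7: meshes with gear 1 -> depth 2 -> positive (opposite of gear 1)
Queried indices 0, 1, 2 -> positive, negative, positive

Answer: positive negative positive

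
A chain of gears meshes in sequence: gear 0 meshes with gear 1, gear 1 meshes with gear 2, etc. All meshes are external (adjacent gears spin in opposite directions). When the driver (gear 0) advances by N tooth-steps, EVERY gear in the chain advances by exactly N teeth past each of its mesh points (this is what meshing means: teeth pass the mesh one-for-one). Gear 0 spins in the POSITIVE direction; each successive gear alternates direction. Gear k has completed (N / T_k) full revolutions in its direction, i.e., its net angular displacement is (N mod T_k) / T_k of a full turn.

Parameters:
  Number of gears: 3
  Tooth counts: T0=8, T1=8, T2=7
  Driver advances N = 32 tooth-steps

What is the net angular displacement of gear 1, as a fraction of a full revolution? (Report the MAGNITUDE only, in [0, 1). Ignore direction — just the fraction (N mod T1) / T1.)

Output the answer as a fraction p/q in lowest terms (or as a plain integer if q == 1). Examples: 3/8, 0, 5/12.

Chain of 3 gears, tooth counts: [8, 8, 7]
  gear 0: T0=8, direction=positive, advance = 32 mod 8 = 0 teeth = 0/8 turn
  gear 1: T1=8, direction=negative, advance = 32 mod 8 = 0 teeth = 0/8 turn
  gear 2: T2=7, direction=positive, advance = 32 mod 7 = 4 teeth = 4/7 turn
Gear 1: 32 mod 8 = 0
Fraction = 0 / 8 = 0/1 (gcd(0,8)=8) = 0

Answer: 0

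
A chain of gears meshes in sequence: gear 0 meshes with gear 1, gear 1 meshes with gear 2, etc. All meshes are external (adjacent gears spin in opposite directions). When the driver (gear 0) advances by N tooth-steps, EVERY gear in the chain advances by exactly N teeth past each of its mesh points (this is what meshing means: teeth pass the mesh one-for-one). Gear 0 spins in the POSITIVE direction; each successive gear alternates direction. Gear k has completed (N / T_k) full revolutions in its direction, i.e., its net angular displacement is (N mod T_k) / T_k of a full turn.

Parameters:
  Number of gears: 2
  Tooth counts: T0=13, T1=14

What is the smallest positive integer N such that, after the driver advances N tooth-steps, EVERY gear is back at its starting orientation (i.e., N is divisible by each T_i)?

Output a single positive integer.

Answer: 182

Derivation:
Gear k returns to start when N is a multiple of T_k.
All gears at start simultaneously when N is a common multiple of [13, 14]; the smallest such N is lcm(13, 14).
Start: lcm = T0 = 13
Fold in T1=14: gcd(13, 14) = 1; lcm(13, 14) = 13 * 14 / 1 = 182 / 1 = 182
Full cycle length = 182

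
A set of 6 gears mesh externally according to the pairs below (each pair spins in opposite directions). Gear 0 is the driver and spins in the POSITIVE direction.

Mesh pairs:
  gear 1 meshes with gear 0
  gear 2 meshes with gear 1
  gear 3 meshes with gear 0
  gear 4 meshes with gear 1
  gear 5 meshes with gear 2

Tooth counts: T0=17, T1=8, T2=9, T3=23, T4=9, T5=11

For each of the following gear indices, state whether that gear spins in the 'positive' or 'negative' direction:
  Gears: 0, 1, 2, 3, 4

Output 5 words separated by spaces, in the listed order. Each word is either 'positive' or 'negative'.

Gear 0 (driver): positive (depth 0)
  gear 1: meshes with gear 0 -> depth 1 -> negative (opposite of gear 0)
  gear 2: meshes with gear 1 -> depth 2 -> positive (opposite of gear 1)
  gear 3: meshes with gear 0 -> depth 1 -> negative (opposite of gear 0)
  gear 4: meshes with gear 1 -> depth 2 -> positive (opposite of gear 1)
  gear 5: meshes with gear 2 -> depth 3 -> negative (opposite of gear 2)
Queried indices 0, 1, 2, 3, 4 -> positive, negative, positive, negative, positive

Answer: positive negative positive negative positive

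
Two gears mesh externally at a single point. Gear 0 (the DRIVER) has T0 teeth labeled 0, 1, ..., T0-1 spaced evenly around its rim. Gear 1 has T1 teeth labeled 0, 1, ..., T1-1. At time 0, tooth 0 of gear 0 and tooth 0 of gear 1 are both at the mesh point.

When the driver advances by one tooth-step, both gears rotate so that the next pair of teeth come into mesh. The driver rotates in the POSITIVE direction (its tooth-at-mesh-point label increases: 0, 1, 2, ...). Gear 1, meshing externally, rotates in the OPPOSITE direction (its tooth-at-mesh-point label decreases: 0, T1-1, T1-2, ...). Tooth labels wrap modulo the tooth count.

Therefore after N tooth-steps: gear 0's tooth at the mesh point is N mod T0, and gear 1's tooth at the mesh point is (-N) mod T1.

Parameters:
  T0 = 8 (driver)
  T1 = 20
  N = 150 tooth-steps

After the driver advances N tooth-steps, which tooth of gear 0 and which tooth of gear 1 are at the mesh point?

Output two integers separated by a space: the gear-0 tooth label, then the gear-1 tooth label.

Gear 0 (driver, T0=8): tooth at mesh = N mod T0
  150 = 18 * 8 + 6, so 150 mod 8 = 6
  gear 0 tooth = 6
Gear 1 (driven, T1=20): tooth at mesh = (-N) mod T1
  150 = 7 * 20 + 10, so 150 mod 20 = 10
  (-150) mod 20 = (-10) mod 20 = 20 - 10 = 10
Mesh after 150 steps: gear-0 tooth 6 meets gear-1 tooth 10

Answer: 6 10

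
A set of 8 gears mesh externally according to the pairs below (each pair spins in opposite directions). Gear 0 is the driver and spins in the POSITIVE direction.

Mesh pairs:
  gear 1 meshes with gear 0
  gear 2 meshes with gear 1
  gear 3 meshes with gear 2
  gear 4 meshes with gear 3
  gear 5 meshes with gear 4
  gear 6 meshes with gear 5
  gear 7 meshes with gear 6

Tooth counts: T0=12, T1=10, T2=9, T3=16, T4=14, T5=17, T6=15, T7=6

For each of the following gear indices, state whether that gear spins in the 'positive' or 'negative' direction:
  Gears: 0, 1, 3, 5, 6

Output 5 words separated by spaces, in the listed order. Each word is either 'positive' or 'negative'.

Answer: positive negative negative negative positive

Derivation:
Gear 0 (driver): positive (depth 0)
  gear 1: meshes with gear 0 -> depth 1 -> negative (opposite of gear 0)
  gear 2: meshes with gear 1 -> depth 2 -> positive (opposite of gear 1)
  gear 3: meshes with gear 2 -> depth 3 -> negative (opposite of gear 2)
  gear 4: meshes with gear 3 -> depth 4 -> positive (opposite of gear 3)
  gear 5: meshes with gear 4 -> depth 5 -> negative (opposite of gear 4)
  gear 6: meshes with gear 5 -> depth 6 -> positive (opposite of gear 5)
  gear 7: meshes with gear 6 -> depth 7 -> negative (opposite of gear 6)
Queried indices 0, 1, 3, 5, 6 -> positive, negative, negative, negative, positive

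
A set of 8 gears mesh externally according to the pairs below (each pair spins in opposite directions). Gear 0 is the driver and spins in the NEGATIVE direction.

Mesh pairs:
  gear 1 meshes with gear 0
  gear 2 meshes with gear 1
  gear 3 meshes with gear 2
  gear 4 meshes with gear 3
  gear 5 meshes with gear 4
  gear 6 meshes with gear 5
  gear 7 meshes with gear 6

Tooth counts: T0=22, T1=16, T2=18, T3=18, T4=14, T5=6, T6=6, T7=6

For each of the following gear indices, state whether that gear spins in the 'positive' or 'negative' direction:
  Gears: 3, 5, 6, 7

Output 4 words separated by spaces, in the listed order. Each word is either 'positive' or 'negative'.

Answer: positive positive negative positive

Derivation:
Gear 0 (driver): negative (depth 0)
  gear 1: meshes with gear 0 -> depth 1 -> positive (opposite of gear 0)
  gear 2: meshes with gear 1 -> depth 2 -> negative (opposite of gear 1)
  gear 3: meshes with gear 2 -> depth 3 -> positive (opposite of gear 2)
  gear 4: meshes with gear 3 -> depth 4 -> negative (opposite of gear 3)
  gear 5: meshes with gear 4 -> depth 5 -> positive (opposite of gear 4)
  gear 6: meshes with gear 5 -> depth 6 -> negative (opposite of gear 5)
  gear 7: meshes with gear 6 -> depth 7 -> positive (opposite of gear 6)
Queried indices 3, 5, 6, 7 -> positive, positive, negative, positive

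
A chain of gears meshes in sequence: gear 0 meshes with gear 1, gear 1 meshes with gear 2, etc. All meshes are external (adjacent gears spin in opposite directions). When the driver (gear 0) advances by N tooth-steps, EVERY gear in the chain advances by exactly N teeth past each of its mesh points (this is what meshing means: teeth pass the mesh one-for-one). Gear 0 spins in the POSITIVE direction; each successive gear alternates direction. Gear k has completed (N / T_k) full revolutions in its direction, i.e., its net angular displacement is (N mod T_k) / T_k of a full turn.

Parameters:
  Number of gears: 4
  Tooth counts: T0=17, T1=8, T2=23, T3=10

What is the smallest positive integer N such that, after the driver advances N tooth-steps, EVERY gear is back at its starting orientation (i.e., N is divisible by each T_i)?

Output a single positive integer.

Gear k returns to start when N is a multiple of T_k.
All gears at start simultaneously when N is a common multiple of [17, 8, 23, 10]; the smallest such N is lcm(17, 8, 23, 10).
Start: lcm = T0 = 17
Fold in T1=8: gcd(17, 8) = 1; lcm(17, 8) = 17 * 8 / 1 = 136 / 1 = 136
Fold in T2=23: gcd(136, 23) = 1; lcm(136, 23) = 136 * 23 / 1 = 3128 / 1 = 3128
Fold in T3=10: gcd(3128, 10) = 2; lcm(3128, 10) = 3128 * 10 / 2 = 31280 / 2 = 15640
Full cycle length = 15640

Answer: 15640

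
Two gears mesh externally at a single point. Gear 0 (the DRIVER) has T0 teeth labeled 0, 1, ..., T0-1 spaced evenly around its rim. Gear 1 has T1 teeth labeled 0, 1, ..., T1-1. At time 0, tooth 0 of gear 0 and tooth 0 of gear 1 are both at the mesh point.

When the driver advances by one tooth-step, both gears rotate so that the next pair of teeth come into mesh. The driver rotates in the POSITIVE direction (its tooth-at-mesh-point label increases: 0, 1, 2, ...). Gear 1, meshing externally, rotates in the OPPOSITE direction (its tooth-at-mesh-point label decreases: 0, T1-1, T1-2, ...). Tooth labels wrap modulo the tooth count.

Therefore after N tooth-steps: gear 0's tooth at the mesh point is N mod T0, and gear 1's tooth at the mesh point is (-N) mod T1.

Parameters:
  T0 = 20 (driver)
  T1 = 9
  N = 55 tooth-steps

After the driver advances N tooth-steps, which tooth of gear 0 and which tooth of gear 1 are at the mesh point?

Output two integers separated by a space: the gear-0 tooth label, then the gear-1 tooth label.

Gear 0 (driver, T0=20): tooth at mesh = N mod T0
  55 = 2 * 20 + 15, so 55 mod 20 = 15
  gear 0 tooth = 15
Gear 1 (driven, T1=9): tooth at mesh = (-N) mod T1
  55 = 6 * 9 + 1, so 55 mod 9 = 1
  (-55) mod 9 = (-1) mod 9 = 9 - 1 = 8
Mesh after 55 steps: gear-0 tooth 15 meets gear-1 tooth 8

Answer: 15 8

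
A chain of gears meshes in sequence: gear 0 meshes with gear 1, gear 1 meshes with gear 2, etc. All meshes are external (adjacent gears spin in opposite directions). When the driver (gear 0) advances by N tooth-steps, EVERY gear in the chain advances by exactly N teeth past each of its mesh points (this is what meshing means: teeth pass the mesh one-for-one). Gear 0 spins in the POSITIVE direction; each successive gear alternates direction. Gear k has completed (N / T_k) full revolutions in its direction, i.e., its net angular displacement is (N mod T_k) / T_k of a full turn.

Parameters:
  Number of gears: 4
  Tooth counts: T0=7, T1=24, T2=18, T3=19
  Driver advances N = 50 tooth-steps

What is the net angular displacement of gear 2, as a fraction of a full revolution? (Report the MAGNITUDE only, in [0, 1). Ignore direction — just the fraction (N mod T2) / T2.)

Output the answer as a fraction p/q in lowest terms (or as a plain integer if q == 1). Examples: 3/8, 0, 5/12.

Answer: 7/9

Derivation:
Chain of 4 gears, tooth counts: [7, 24, 18, 19]
  gear 0: T0=7, direction=positive, advance = 50 mod 7 = 1 teeth = 1/7 turn
  gear 1: T1=24, direction=negative, advance = 50 mod 24 = 2 teeth = 2/24 turn
  gear 2: T2=18, direction=positive, advance = 50 mod 18 = 14 teeth = 14/18 turn
  gear 3: T3=19, direction=negative, advance = 50 mod 19 = 12 teeth = 12/19 turn
Gear 2: 50 mod 18 = 14
Fraction = 14 / 18 = 7/9 (gcd(14,18)=2) = 7/9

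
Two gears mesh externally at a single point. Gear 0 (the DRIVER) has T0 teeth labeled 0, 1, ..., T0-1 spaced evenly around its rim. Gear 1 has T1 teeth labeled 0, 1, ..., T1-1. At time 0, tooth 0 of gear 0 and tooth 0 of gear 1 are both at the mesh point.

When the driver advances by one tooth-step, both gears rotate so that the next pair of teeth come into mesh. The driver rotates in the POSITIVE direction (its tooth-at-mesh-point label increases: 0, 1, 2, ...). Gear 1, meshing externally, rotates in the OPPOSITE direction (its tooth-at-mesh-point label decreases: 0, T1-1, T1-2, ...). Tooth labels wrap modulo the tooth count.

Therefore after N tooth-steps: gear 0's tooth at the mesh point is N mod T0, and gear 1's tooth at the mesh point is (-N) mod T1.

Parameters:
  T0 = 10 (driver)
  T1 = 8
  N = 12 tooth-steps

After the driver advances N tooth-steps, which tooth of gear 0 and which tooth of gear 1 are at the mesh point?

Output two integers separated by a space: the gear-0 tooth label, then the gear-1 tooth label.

Gear 0 (driver, T0=10): tooth at mesh = N mod T0
  12 = 1 * 10 + 2, so 12 mod 10 = 2
  gear 0 tooth = 2
Gear 1 (driven, T1=8): tooth at mesh = (-N) mod T1
  12 = 1 * 8 + 4, so 12 mod 8 = 4
  (-12) mod 8 = (-4) mod 8 = 8 - 4 = 4
Mesh after 12 steps: gear-0 tooth 2 meets gear-1 tooth 4

Answer: 2 4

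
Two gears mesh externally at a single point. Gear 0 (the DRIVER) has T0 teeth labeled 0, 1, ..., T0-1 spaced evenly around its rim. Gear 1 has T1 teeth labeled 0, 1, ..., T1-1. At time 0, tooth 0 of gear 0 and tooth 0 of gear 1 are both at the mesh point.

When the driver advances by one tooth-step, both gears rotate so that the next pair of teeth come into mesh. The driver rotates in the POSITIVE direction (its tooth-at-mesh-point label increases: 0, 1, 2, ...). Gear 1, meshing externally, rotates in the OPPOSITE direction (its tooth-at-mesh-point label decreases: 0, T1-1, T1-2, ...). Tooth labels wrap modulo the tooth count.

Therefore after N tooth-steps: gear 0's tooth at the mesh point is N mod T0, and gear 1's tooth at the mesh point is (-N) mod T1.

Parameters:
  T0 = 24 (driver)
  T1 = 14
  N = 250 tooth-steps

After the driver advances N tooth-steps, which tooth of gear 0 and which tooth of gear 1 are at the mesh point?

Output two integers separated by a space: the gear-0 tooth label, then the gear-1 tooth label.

Answer: 10 2

Derivation:
Gear 0 (driver, T0=24): tooth at mesh = N mod T0
  250 = 10 * 24 + 10, so 250 mod 24 = 10
  gear 0 tooth = 10
Gear 1 (driven, T1=14): tooth at mesh = (-N) mod T1
  250 = 17 * 14 + 12, so 250 mod 14 = 12
  (-250) mod 14 = (-12) mod 14 = 14 - 12 = 2
Mesh after 250 steps: gear-0 tooth 10 meets gear-1 tooth 2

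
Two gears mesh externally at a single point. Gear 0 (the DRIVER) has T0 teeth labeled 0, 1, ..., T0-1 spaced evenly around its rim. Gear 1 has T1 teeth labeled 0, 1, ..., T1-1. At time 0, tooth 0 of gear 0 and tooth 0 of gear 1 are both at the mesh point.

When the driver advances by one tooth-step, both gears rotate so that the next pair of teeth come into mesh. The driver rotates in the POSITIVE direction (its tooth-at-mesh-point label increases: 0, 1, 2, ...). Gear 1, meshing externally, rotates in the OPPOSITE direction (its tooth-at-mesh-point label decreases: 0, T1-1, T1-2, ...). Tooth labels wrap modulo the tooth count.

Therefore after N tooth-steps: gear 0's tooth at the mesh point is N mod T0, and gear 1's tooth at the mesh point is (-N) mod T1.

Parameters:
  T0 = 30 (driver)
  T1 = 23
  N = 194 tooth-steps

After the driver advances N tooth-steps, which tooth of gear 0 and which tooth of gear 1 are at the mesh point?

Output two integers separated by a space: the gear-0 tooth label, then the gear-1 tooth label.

Gear 0 (driver, T0=30): tooth at mesh = N mod T0
  194 = 6 * 30 + 14, so 194 mod 30 = 14
  gear 0 tooth = 14
Gear 1 (driven, T1=23): tooth at mesh = (-N) mod T1
  194 = 8 * 23 + 10, so 194 mod 23 = 10
  (-194) mod 23 = (-10) mod 23 = 23 - 10 = 13
Mesh after 194 steps: gear-0 tooth 14 meets gear-1 tooth 13

Answer: 14 13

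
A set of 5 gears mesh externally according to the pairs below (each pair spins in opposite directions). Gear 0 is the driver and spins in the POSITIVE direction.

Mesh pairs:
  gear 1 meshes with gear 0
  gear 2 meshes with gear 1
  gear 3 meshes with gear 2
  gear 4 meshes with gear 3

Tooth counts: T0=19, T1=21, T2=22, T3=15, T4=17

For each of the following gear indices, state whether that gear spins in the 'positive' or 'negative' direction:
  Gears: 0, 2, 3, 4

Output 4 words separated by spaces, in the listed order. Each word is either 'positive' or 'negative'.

Gear 0 (driver): positive (depth 0)
  gear 1: meshes with gear 0 -> depth 1 -> negative (opposite of gear 0)
  gear 2: meshes with gear 1 -> depth 2 -> positive (opposite of gear 1)
  gear 3: meshes with gear 2 -> depth 3 -> negative (opposite of gear 2)
  gear 4: meshes with gear 3 -> depth 4 -> positive (opposite of gear 3)
Queried indices 0, 2, 3, 4 -> positive, positive, negative, positive

Answer: positive positive negative positive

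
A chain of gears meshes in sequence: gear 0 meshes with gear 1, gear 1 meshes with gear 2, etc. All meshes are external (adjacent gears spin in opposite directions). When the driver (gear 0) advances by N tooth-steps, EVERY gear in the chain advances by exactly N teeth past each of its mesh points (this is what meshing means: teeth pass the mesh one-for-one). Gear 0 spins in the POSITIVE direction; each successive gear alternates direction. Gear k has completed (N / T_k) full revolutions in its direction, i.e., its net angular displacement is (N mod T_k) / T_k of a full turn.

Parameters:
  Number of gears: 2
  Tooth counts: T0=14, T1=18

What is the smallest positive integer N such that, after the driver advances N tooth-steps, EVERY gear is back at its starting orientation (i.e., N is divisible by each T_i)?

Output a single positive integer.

Gear k returns to start when N is a multiple of T_k.
All gears at start simultaneously when N is a common multiple of [14, 18]; the smallest such N is lcm(14, 18).
Start: lcm = T0 = 14
Fold in T1=18: gcd(14, 18) = 2; lcm(14, 18) = 14 * 18 / 2 = 252 / 2 = 126
Full cycle length = 126

Answer: 126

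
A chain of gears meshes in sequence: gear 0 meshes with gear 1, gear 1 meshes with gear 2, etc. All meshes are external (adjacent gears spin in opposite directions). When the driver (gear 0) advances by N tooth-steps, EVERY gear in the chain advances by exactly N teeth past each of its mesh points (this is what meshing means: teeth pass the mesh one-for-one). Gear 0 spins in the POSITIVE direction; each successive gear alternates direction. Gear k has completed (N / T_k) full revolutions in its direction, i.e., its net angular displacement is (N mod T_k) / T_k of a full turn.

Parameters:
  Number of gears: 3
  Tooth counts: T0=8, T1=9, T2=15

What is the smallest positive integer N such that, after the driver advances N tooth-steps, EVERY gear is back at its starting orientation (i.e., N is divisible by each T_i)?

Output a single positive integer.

Answer: 360

Derivation:
Gear k returns to start when N is a multiple of T_k.
All gears at start simultaneously when N is a common multiple of [8, 9, 15]; the smallest such N is lcm(8, 9, 15).
Start: lcm = T0 = 8
Fold in T1=9: gcd(8, 9) = 1; lcm(8, 9) = 8 * 9 / 1 = 72 / 1 = 72
Fold in T2=15: gcd(72, 15) = 3; lcm(72, 15) = 72 * 15 / 3 = 1080 / 3 = 360
Full cycle length = 360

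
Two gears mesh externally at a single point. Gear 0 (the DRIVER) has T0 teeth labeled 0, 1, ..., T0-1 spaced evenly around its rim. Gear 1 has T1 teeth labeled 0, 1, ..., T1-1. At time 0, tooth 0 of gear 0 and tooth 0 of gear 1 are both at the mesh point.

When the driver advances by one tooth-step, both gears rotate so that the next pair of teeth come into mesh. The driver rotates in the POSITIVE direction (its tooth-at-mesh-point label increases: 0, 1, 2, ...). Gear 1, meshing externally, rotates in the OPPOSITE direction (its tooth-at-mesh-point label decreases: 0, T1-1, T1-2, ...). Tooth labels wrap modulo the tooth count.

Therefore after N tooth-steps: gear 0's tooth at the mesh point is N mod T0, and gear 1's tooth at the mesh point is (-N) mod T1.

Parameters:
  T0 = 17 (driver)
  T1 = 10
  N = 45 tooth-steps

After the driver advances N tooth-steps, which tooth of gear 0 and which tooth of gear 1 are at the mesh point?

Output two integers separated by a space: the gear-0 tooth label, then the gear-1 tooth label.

Gear 0 (driver, T0=17): tooth at mesh = N mod T0
  45 = 2 * 17 + 11, so 45 mod 17 = 11
  gear 0 tooth = 11
Gear 1 (driven, T1=10): tooth at mesh = (-N) mod T1
  45 = 4 * 10 + 5, so 45 mod 10 = 5
  (-45) mod 10 = (-5) mod 10 = 10 - 5 = 5
Mesh after 45 steps: gear-0 tooth 11 meets gear-1 tooth 5

Answer: 11 5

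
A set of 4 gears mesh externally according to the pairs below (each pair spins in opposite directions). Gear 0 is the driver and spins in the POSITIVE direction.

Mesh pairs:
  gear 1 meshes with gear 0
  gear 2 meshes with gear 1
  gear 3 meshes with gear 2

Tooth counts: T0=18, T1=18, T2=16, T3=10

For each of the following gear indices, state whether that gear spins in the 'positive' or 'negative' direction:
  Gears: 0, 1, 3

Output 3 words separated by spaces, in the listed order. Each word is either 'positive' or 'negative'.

Answer: positive negative negative

Derivation:
Gear 0 (driver): positive (depth 0)
  gear 1: meshes with gear 0 -> depth 1 -> negative (opposite of gear 0)
  gear 2: meshes with gear 1 -> depth 2 -> positive (opposite of gear 1)
  gear 3: meshes with gear 2 -> depth 3 -> negative (opposite of gear 2)
Queried indices 0, 1, 3 -> positive, negative, negative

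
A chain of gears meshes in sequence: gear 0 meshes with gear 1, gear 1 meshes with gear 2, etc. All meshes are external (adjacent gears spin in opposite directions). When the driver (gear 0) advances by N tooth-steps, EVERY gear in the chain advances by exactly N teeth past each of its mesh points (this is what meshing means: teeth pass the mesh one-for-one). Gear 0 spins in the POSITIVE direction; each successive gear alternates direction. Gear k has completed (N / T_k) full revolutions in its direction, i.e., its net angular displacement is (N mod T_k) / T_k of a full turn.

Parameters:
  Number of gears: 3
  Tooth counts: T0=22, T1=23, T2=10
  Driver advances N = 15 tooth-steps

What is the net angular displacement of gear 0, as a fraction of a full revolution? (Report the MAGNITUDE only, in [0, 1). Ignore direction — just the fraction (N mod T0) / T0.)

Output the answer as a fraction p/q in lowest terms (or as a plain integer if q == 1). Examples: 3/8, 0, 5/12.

Answer: 15/22

Derivation:
Chain of 3 gears, tooth counts: [22, 23, 10]
  gear 0: T0=22, direction=positive, advance = 15 mod 22 = 15 teeth = 15/22 turn
  gear 1: T1=23, direction=negative, advance = 15 mod 23 = 15 teeth = 15/23 turn
  gear 2: T2=10, direction=positive, advance = 15 mod 10 = 5 teeth = 5/10 turn
Gear 0: 15 mod 22 = 15
Fraction = 15 / 22 = 15/22 (gcd(15,22)=1) = 15/22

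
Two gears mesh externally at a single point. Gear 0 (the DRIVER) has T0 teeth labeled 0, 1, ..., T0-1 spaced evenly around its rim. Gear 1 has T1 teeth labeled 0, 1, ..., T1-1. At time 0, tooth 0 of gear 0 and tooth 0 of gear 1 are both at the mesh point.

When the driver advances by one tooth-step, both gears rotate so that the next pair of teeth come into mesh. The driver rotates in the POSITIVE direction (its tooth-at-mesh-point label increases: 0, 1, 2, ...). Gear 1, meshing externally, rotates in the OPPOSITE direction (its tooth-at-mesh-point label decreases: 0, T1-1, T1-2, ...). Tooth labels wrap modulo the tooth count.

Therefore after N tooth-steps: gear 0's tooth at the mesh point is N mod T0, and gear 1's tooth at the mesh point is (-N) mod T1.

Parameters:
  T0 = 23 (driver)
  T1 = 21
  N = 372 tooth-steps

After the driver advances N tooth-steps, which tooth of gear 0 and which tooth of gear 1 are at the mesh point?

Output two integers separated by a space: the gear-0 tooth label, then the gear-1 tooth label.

Answer: 4 6

Derivation:
Gear 0 (driver, T0=23): tooth at mesh = N mod T0
  372 = 16 * 23 + 4, so 372 mod 23 = 4
  gear 0 tooth = 4
Gear 1 (driven, T1=21): tooth at mesh = (-N) mod T1
  372 = 17 * 21 + 15, so 372 mod 21 = 15
  (-372) mod 21 = (-15) mod 21 = 21 - 15 = 6
Mesh after 372 steps: gear-0 tooth 4 meets gear-1 tooth 6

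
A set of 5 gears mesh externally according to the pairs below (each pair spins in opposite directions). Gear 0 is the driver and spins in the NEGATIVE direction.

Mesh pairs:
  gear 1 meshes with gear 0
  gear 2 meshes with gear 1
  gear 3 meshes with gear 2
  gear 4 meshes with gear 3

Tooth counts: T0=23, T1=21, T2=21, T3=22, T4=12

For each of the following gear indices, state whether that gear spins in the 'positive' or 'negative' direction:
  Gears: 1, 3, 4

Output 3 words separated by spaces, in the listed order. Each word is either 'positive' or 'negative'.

Answer: positive positive negative

Derivation:
Gear 0 (driver): negative (depth 0)
  gear 1: meshes with gear 0 -> depth 1 -> positive (opposite of gear 0)
  gear 2: meshes with gear 1 -> depth 2 -> negative (opposite of gear 1)
  gear 3: meshes with gear 2 -> depth 3 -> positive (opposite of gear 2)
  gear 4: meshes with gear 3 -> depth 4 -> negative (opposite of gear 3)
Queried indices 1, 3, 4 -> positive, positive, negative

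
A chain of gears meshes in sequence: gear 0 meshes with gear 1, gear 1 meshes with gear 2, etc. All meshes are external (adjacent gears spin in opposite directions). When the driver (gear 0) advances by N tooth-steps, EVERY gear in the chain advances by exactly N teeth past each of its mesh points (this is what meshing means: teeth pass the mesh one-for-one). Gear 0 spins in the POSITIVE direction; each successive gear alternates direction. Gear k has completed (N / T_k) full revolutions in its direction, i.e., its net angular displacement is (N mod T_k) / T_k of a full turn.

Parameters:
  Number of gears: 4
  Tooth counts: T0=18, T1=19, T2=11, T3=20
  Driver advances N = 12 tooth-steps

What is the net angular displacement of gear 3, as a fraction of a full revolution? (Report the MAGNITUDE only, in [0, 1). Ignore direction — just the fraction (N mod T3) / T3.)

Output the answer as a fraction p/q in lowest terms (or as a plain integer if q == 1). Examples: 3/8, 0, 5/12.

Answer: 3/5

Derivation:
Chain of 4 gears, tooth counts: [18, 19, 11, 20]
  gear 0: T0=18, direction=positive, advance = 12 mod 18 = 12 teeth = 12/18 turn
  gear 1: T1=19, direction=negative, advance = 12 mod 19 = 12 teeth = 12/19 turn
  gear 2: T2=11, direction=positive, advance = 12 mod 11 = 1 teeth = 1/11 turn
  gear 3: T3=20, direction=negative, advance = 12 mod 20 = 12 teeth = 12/20 turn
Gear 3: 12 mod 20 = 12
Fraction = 12 / 20 = 3/5 (gcd(12,20)=4) = 3/5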